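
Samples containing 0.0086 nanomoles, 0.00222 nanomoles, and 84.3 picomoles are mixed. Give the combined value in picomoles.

95.12 picomoles

In picomoles:
  0.0086 nanomoles = 0.0086e3 picomoles = 8.6
  0.00222 nanomoles = 0.00222e3 picomoles = 2.22
  84.3 picomoles → 84.3
Sum: 8.6 + 2.22 + 84.3 = 95.12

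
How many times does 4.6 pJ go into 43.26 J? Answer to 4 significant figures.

(43.26) / (4.6e-12) = 9.4043e12

9404000000000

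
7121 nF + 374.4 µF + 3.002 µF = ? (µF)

384.523 µF

In µF:
  7121 nF = 7121e-3 µF = 7.121
  374.4 µF → 374.4
  3.002 µF → 3.002
Sum: 7.121 + 374.4 + 3.002 = 384.523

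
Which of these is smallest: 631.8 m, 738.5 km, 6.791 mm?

631.8 m = 631.8 m
738.5 km = 738500 m
6.791 mm = 0.006791 m

6.791 mm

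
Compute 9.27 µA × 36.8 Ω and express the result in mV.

0.341136 mV

9.27 × 10⁻⁶ × 36.8 = 341.136 × 10⁻⁶ V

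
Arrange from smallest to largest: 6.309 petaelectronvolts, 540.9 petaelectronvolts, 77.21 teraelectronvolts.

6.309 petaelectronvolts = 6309000000000000 electronvolts
540.9 petaelectronvolts = 540900000000000000 electronvolts
77.21 teraelectronvolts = 77210000000000 electronvolts

77.21 teraelectronvolts < 6.309 petaelectronvolts < 540.9 petaelectronvolts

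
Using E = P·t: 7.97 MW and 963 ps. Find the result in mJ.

7.97e6 × 963e-12 = 7675.11e-6 J

7.67511 mJ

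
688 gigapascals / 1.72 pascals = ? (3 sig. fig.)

400000000000

(688e9) / (1.72) = 400e9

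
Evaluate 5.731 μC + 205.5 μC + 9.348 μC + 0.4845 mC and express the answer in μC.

In μC:
  5.731 μC → 5.731
  205.5 μC → 205.5
  9.348 μC → 9.348
  0.4845 mC = 0.4845 × 10^3 μC = 484.5
Sum: 5.731 + 205.5 + 9.348 + 484.5 = 705.079

705.079 μC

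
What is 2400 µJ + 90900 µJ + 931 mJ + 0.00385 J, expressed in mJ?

In mJ:
  2400 µJ = 2400 × 10⁻³ mJ = 2.4
  90900 µJ = 90900 × 10⁻³ mJ = 90.9
  931 mJ → 931
  0.00385 J = 0.00385 × 10³ mJ = 3.85
Sum: 2.4 + 90.9 + 931 + 3.85 = 1028.15

1028.15 mJ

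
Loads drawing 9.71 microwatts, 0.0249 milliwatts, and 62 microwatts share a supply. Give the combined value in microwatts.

96.61 microwatts

In microwatts:
  9.71 microwatts → 9.71
  0.0249 milliwatts = 0.0249 × 10³ microwatts = 24.9
  62 microwatts → 62
Sum: 9.71 + 24.9 + 62 = 96.61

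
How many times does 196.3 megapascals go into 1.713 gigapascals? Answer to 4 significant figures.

8.726

(1.713e9) / (196.3e6) = 0.0087264e3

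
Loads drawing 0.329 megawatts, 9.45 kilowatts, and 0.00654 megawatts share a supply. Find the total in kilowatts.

In kilowatts:
  0.329 megawatts = 0.329 × 10³ kilowatts = 329
  9.45 kilowatts → 9.45
  0.00654 megawatts = 0.00654 × 10³ kilowatts = 6.54
Sum: 329 + 9.45 + 6.54 = 344.99

344.99 kilowatts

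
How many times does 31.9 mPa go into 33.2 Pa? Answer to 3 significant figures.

1040

(33.2) / (31.9 × 10^-3) = 1.041 × 10^3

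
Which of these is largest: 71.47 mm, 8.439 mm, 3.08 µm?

71.47 mm = 0.07147 m
8.439 mm = 0.008439 m
3.08 µm = 0.00000308 m

71.47 mm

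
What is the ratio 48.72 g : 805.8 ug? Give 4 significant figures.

(48.72) / (805.8e-6) = 0.060462e6

60460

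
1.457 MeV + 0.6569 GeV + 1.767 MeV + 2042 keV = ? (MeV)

In MeV:
  1.457 MeV → 1.457
  0.6569 GeV = 0.6569 × 10^3 MeV = 656.9
  1.767 MeV → 1.767
  2042 keV = 2042 × 10^-3 MeV = 2.042
Sum: 1.457 + 656.9 + 1.767 + 2.042 = 662.166

662.166 MeV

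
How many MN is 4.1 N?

0.0000041 MN

(no prefix) = 10^0, mega = 10^6; factor is 10^-6.
4.1 × 10^-6 = 0.0000041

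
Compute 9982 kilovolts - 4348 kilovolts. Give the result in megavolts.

5.634 megavolts

In megavolts:
  9982 kilovolts = 9982e-3 megavolts = 9.982
  4348 kilovolts = 4348e-3 megavolts = 4.348
Difference: 9.982 - 4.348 = 5.634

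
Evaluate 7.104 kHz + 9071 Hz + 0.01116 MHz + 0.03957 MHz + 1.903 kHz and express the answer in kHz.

In kHz:
  7.104 kHz → 7.104
  9071 Hz = 9071 × 10⁻³ kHz = 9.071
  0.01116 MHz = 0.01116 × 10³ kHz = 11.16
  0.03957 MHz = 0.03957 × 10³ kHz = 39.57
  1.903 kHz → 1.903
Sum: 7.104 + 9.071 + 11.16 + 39.57 + 1.903 = 68.808

68.808 kHz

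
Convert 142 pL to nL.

0.142 nL

pico = 1e-12, nano = 1e-9; factor is 1e-3.
142 × 1e-3 = 0.142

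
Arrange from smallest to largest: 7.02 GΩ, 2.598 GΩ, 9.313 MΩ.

7.02 GΩ = 7020000000 Ω
2.598 GΩ = 2598000000 Ω
9.313 MΩ = 9313000 Ω

9.313 MΩ < 2.598 GΩ < 7.02 GΩ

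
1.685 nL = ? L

0.000000001685 L

nano = 10^-9, (no prefix) = 10^0; factor is 10^-9.
1.685 × 10^-9 = 0.000000001685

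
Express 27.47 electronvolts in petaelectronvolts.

0.00000000000002747 petaelectronvolts

(no prefix) = 10⁰, peta = 10¹⁵; factor is 10⁻¹⁵.
27.47 × 10⁻¹⁵ = 0.00000000000002747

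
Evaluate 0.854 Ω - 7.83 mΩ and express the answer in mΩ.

In mΩ:
  0.854 Ω = 0.854 × 10^3 mΩ = 854
  7.83 mΩ → 7.83
Difference: 854 - 7.83 = 846.17

846.17 mΩ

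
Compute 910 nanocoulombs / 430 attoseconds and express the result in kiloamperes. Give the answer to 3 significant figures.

2120000 kiloamperes

(910 × 10⁻⁹) / (430 × 10⁻¹⁸) = 2.1163 × 10⁹ A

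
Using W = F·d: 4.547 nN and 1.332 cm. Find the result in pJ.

60.56604 pJ

4.547 × 10⁻⁹ × 1.332 × 10⁻² = 6.056604 × 10⁻¹¹ J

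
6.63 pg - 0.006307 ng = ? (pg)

0.323 pg

In pg:
  6.63 pg → 6.63
  0.006307 ng = 0.006307 × 10³ pg = 6.307
Difference: 6.63 - 6.307 = 0.323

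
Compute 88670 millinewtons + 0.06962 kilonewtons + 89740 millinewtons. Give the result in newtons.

248.03 newtons

In newtons:
  88670 millinewtons = 88670 × 10⁻³ newtons = 88.67
  0.06962 kilonewtons = 0.06962 × 10³ newtons = 69.62
  89740 millinewtons = 89740 × 10⁻³ newtons = 89.74
Sum: 88.67 + 69.62 + 89.74 = 248.03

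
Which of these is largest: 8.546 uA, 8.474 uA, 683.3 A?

8.546 uA = 0.000008546 A
8.474 uA = 0.000008474 A
683.3 A = 683.3 A

683.3 A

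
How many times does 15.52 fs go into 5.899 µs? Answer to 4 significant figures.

(5.899 × 10⁻⁶) / (15.52 × 10⁻¹⁵) = 0.38009 × 10⁹

380100000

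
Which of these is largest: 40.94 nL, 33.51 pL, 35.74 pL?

40.94 nL

40.94 nL = 0.00000004094 L
33.51 pL = 0.00000000003351 L
35.74 pL = 0.00000000003574 L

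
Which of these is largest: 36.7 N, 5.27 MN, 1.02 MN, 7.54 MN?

36.7 N = 36.7 N
5.27 MN = 5270000 N
1.02 MN = 1020000 N
7.54 MN = 7540000 N

7.54 MN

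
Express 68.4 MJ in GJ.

0.0684 GJ

mega = 1e6, giga = 1e9; factor is 1e-3.
68.4 × 1e-3 = 0.0684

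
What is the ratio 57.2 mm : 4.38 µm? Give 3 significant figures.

13100

(57.2 × 10⁻³) / (4.38 × 10⁻⁶) = 13.06 × 10³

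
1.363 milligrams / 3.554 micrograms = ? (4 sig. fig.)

(1.363 × 10⁻³) / (3.554 × 10⁻⁶) = 0.38351 × 10³

383.5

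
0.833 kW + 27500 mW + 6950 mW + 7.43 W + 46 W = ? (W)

920.88 W

In W:
  0.833 kW = 0.833e3 W = 833
  27500 mW = 27500e-3 W = 27.5
  6950 mW = 6950e-3 W = 6.95
  7.43 W → 7.43
  46 W → 46
Sum: 833 + 27.5 + 6.95 + 7.43 + 46 = 920.88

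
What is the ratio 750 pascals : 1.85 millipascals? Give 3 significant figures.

(750) / (1.85 × 10⁻³) = 405.4 × 10³

405000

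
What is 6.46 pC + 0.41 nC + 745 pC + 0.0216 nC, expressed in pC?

In pC:
  6.46 pC → 6.46
  0.41 nC = 0.41 × 10^3 pC = 410
  745 pC → 745
  0.0216 nC = 0.0216 × 10^3 pC = 21.6
Sum: 6.46 + 410 + 745 + 21.6 = 1183.06

1183.06 pC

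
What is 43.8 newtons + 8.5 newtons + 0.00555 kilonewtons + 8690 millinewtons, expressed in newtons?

In newtons:
  43.8 newtons → 43.8
  8.5 newtons → 8.5
  0.00555 kilonewtons = 0.00555 × 10^3 newtons = 5.55
  8690 millinewtons = 8690 × 10^-3 newtons = 8.69
Sum: 43.8 + 8.5 + 5.55 + 8.69 = 66.54

66.54 newtons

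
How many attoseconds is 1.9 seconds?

1900000000000000000 attoseconds

(no prefix) = 10^0, atto = 10^-18; factor is 10^18.
1.9 × 10^18 = 1900000000000000000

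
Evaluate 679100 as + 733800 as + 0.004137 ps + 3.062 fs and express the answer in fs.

In fs:
  679100 as = 679100 × 10^-3 fs = 679.1
  733800 as = 733800 × 10^-3 fs = 733.8
  0.004137 ps = 0.004137 × 10^3 fs = 4.137
  3.062 fs → 3.062
Sum: 679.1 + 733.8 + 4.137 + 3.062 = 1420.099

1420.099 fs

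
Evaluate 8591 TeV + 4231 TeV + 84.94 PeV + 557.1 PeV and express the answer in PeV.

654.862 PeV

In PeV:
  8591 TeV = 8591 × 10⁻³ PeV = 8.591
  4231 TeV = 4231 × 10⁻³ PeV = 4.231
  84.94 PeV → 84.94
  557.1 PeV → 557.1
Sum: 8.591 + 4.231 + 84.94 + 557.1 = 654.862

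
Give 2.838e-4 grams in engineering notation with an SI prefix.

= 283.8e-6 grams; 1e-6 is micro.

283.8 micrograms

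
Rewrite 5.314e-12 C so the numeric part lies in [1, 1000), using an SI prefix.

= 5.314e-12 C; 1e-12 is pico.

5.314 pC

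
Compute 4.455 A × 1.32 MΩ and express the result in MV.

5.8806 MV

4.455 × 1.32 × 10⁶ = 5.8806 × 10⁶ V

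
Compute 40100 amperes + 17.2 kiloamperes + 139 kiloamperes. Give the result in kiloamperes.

In kiloamperes:
  40100 amperes = 40100e-3 kiloamperes = 40.1
  17.2 kiloamperes → 17.2
  139 kiloamperes → 139
Sum: 40.1 + 17.2 + 139 = 196.3

196.3 kiloamperes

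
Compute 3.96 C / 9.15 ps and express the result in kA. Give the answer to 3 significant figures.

(3.96) / (9.15 × 10⁻¹²) = 0.43279 × 10¹² A

433000000 kA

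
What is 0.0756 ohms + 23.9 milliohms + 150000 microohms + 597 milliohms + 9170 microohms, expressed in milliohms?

In milliohms:
  0.0756 ohms = 0.0756e3 milliohms = 75.6
  23.9 milliohms → 23.9
  150000 microohms = 150000e-3 milliohms = 150
  597 milliohms → 597
  9170 microohms = 9170e-3 milliohms = 9.17
Sum: 75.6 + 23.9 + 150 + 597 + 9.17 = 855.67

855.67 milliohms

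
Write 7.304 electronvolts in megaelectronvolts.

(no prefix) = 10^0, mega = 10^6; factor is 10^-6.
7.304 × 10^-6 = 0.000007304

0.000007304 megaelectronvolts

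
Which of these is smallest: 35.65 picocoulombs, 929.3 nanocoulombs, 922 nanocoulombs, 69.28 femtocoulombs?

69.28 femtocoulombs

35.65 picocoulombs = 0.00000000003565 coulombs
929.3 nanocoulombs = 0.0000009293 coulombs
922 nanocoulombs = 0.000000922 coulombs
69.28 femtocoulombs = 0.00000000000006928 coulombs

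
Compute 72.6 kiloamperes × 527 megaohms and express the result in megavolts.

72.6e3 × 527e6 = 38260.2e9 V

38260200 megavolts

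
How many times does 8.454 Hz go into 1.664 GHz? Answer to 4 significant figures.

196800000

(1.664e9) / (8.454) = 0.19683e9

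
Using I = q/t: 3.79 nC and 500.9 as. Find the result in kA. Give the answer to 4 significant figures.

(3.79 × 10^-9) / (500.9 × 10^-18) = 0.00756638 × 10^9 A

7566 kA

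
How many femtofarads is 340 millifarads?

340000000000000 femtofarads

milli = 10⁻³, femto = 10⁻¹⁵; factor is 10¹².
340 × 10¹² = 340000000000000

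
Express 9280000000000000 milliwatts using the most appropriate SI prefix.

= 9.28e12 watts; 1e12 is tera.

9.28 terawatts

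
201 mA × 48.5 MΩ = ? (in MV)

9.7485 MV

201e-3 × 48.5e6 = 9748.5e3 V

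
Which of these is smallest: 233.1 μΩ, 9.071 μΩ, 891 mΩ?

9.071 μΩ

233.1 μΩ = 0.0002331 Ω
9.071 μΩ = 0.000009071 Ω
891 mΩ = 0.891 Ω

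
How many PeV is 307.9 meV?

0.0000000000000003079 PeV

milli = 1e-3, peta = 1e15; factor is 1e-18.
307.9 × 1e-18 = 0.0000000000000003079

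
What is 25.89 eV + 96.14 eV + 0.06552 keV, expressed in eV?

In eV:
  25.89 eV → 25.89
  96.14 eV → 96.14
  0.06552 keV = 0.06552 × 10^3 eV = 65.52
Sum: 25.89 + 96.14 + 65.52 = 187.55

187.55 eV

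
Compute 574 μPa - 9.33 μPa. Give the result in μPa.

564.67 μPa

In μPa:
  574 μPa → 574
  9.33 μPa → 9.33
Difference: 574 - 9.33 = 564.67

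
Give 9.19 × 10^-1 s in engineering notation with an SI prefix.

= 919 × 10^-3 s; 10^-3 is milli.

919 ms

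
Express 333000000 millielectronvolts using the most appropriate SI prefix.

= 333e3 electronvolts; 1e3 is kilo.

333 kiloelectronvolts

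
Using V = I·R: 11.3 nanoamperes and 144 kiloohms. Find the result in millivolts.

1.6272 millivolts

11.3 × 10^-9 × 144 × 10^3 = 1627.2 × 10^-6 V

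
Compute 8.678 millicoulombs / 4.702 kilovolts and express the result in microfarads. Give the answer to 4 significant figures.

1.846 microfarads

(8.678e-3) / (4.702e3) = 1.8456e-6 F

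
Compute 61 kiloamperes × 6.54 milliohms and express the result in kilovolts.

61 × 10^3 × 6.54 × 10^-3 = 398.94 V

0.39894 kilovolts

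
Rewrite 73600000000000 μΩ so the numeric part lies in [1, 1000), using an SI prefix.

= 73.6e6 Ω; 1e6 is mega.

73.6 MΩ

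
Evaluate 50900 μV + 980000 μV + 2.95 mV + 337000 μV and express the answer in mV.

In mV:
  50900 μV = 50900 × 10^-3 mV = 50.9
  980000 μV = 980000 × 10^-3 mV = 980
  2.95 mV → 2.95
  337000 μV = 337000 × 10^-3 mV = 337
Sum: 50.9 + 980 + 2.95 + 337 = 1370.85

1370.85 mV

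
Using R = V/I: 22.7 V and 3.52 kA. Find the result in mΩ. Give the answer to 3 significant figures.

6.45 mΩ

(22.7) / (3.52 × 10³) = 6.4489 × 10⁻³ Ω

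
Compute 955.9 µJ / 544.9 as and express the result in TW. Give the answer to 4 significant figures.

1.754 TW

(955.9 × 10^-6) / (544.9 × 10^-18) = 1.75427 × 10^12 W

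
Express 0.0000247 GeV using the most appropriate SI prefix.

24.7 keV

= 24.7e3 eV; 1e3 is kilo.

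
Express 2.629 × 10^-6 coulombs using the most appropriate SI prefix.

= 2.629 × 10^-6 coulombs; 10^-6 is micro.

2.629 microcoulombs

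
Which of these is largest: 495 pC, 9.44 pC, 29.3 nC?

495 pC = 0.000000000495 C
9.44 pC = 0.00000000000944 C
29.3 nC = 0.0000000293 C

29.3 nC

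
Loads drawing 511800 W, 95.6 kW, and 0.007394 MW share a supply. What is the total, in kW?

In kW:
  511800 W = 511800e-3 kW = 511.8
  95.6 kW → 95.6
  0.007394 MW = 0.007394e3 kW = 7.394
Sum: 511.8 + 95.6 + 7.394 = 614.794

614.794 kW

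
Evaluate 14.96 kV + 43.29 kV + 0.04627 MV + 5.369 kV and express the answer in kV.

In kV:
  14.96 kV → 14.96
  43.29 kV → 43.29
  0.04627 MV = 0.04627e3 kV = 46.27
  5.369 kV → 5.369
Sum: 14.96 + 43.29 + 46.27 + 5.369 = 109.889

109.889 kV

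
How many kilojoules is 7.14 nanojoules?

0.00000000000714 kilojoules

nano = 10^-9, kilo = 10^3; factor is 10^-12.
7.14 × 10^-12 = 0.00000000000714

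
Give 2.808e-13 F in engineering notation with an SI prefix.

= 280.8e-15 F; 1e-15 is femto.

280.8 fF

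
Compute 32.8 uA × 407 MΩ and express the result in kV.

32.8 × 10^-6 × 407 × 10^6 = 13349.6 V

13.3496 kV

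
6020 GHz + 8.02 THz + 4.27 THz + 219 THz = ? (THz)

237.31 THz

In THz:
  6020 GHz = 6020 × 10⁻³ THz = 6.02
  8.02 THz → 8.02
  4.27 THz → 4.27
  219 THz → 219
Sum: 6.02 + 8.02 + 4.27 + 219 = 237.31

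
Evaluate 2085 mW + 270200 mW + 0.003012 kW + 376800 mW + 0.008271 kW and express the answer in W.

660.368 W

In W:
  2085 mW = 2085 × 10^-3 W = 2.085
  270200 mW = 270200 × 10^-3 W = 270.2
  0.003012 kW = 0.003012 × 10^3 W = 3.012
  376800 mW = 376800 × 10^-3 W = 376.8
  0.008271 kW = 0.008271 × 10^3 W = 8.271
Sum: 2.085 + 270.2 + 3.012 + 376.8 + 8.271 = 660.368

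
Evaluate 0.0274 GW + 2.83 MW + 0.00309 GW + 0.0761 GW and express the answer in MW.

109.42 MW

In MW:
  0.0274 GW = 0.0274 × 10^3 MW = 27.4
  2.83 MW → 2.83
  0.00309 GW = 0.00309 × 10^3 MW = 3.09
  0.0761 GW = 0.0761 × 10^3 MW = 76.1
Sum: 27.4 + 2.83 + 3.09 + 76.1 = 109.42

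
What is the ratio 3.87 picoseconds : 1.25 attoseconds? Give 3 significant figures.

(3.87e-12) / (1.25e-18) = 3.096e6

3100000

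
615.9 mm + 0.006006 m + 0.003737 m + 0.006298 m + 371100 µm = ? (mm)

In mm:
  615.9 mm → 615.9
  0.006006 m = 0.006006 × 10³ mm = 6.006
  0.003737 m = 0.003737 × 10³ mm = 3.737
  0.006298 m = 0.006298 × 10³ mm = 6.298
  371100 µm = 371100 × 10⁻³ mm = 371.1
Sum: 615.9 + 6.006 + 3.737 + 6.298 + 371.1 = 1003.041

1003.041 mm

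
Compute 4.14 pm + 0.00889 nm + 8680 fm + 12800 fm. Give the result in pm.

34.51 pm

In pm:
  4.14 pm → 4.14
  0.00889 nm = 0.00889e3 pm = 8.89
  8680 fm = 8680e-3 pm = 8.68
  12800 fm = 12800e-3 pm = 12.8
Sum: 4.14 + 8.89 + 8.68 + 12.8 = 34.51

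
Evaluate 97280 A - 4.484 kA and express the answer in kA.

In kA:
  97280 A = 97280 × 10⁻³ kA = 97.28
  4.484 kA → 4.484
Difference: 97.28 - 4.484 = 92.796

92.796 kA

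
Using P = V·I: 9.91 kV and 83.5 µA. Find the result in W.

9.91e3 × 83.5e-6 = 827.485e-3 W

0.827485 W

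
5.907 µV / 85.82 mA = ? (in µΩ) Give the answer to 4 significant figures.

68.83 µΩ

(5.907 × 10^-6) / (85.82 × 10^-3) = 0.0688301 × 10^-3 Ω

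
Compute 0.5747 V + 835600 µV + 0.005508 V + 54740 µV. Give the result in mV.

1470.548 mV

In mV:
  0.5747 V = 0.5747e3 mV = 574.7
  835600 µV = 835600e-3 mV = 835.6
  0.005508 V = 0.005508e3 mV = 5.508
  54740 µV = 54740e-3 mV = 54.74
Sum: 574.7 + 835.6 + 5.508 + 54.74 = 1470.548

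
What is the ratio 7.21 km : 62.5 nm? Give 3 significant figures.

(7.21 × 10³) / (62.5 × 10⁻⁹) = 0.1154 × 10¹²

115000000000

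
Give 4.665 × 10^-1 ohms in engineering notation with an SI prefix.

466.5 milliohms

= 466.5 × 10^-3 ohms; 10^-3 is milli.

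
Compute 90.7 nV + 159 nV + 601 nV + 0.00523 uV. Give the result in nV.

855.93 nV

In nV:
  90.7 nV → 90.7
  159 nV → 159
  601 nV → 601
  0.00523 uV = 0.00523e3 nV = 5.23
Sum: 90.7 + 159 + 601 + 5.23 = 855.93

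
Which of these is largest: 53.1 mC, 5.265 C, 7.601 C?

7.601 C

53.1 mC = 0.0531 C
5.265 C = 5.265 C
7.601 C = 7.601 C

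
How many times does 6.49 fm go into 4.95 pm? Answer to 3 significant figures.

763

(4.95e-12) / (6.49e-15) = 0.7627e3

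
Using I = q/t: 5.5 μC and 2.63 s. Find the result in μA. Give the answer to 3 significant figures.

(5.5 × 10⁻⁶) / (2.63) = 2.0913 × 10⁻⁶ A

2.09 μA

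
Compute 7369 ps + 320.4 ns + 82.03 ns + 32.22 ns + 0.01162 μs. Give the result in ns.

In ns:
  7369 ps = 7369e-3 ns = 7.369
  320.4 ns → 320.4
  82.03 ns → 82.03
  32.22 ns → 32.22
  0.01162 μs = 0.01162e3 ns = 11.62
Sum: 7.369 + 320.4 + 82.03 + 32.22 + 11.62 = 453.639

453.639 ns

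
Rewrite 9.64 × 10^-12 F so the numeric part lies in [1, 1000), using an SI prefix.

= 9.64 × 10^-12 F; 10^-12 is pico.

9.64 pF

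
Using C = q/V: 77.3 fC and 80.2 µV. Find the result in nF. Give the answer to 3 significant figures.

0.964 nF

(77.3 × 10^-15) / (80.2 × 10^-6) = 0.96384 × 10^-9 F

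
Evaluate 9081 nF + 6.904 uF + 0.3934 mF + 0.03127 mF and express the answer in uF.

In uF:
  9081 nF = 9081e-3 uF = 9.081
  6.904 uF → 6.904
  0.3934 mF = 0.3934e3 uF = 393.4
  0.03127 mF = 0.03127e3 uF = 31.27
Sum: 9.081 + 6.904 + 393.4 + 31.27 = 440.655

440.655 uF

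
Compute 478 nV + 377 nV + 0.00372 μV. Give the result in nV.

In nV:
  478 nV → 478
  377 nV → 377
  0.00372 μV = 0.00372 × 10³ nV = 3.72
Sum: 478 + 377 + 3.72 = 858.72

858.72 nV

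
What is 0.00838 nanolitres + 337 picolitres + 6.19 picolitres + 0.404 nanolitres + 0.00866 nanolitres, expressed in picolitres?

In picolitres:
  0.00838 nanolitres = 0.00838 × 10^3 picolitres = 8.38
  337 picolitres → 337
  6.19 picolitres → 6.19
  0.404 nanolitres = 0.404 × 10^3 picolitres = 404
  0.00866 nanolitres = 0.00866 × 10^3 picolitres = 8.66
Sum: 8.38 + 337 + 6.19 + 404 + 8.66 = 764.23

764.23 picolitres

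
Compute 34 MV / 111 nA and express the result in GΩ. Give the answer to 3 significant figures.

(34 × 10^6) / (111 × 10^-9) = 0.30631 × 10^15 Ω

306000 GΩ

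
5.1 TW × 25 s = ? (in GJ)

5.1 × 10^12 × 25 = 127.5 × 10^12 J

127500 GJ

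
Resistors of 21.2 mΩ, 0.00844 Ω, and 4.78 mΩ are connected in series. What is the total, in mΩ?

34.42 mΩ

In mΩ:
  21.2 mΩ → 21.2
  0.00844 Ω = 0.00844e3 mΩ = 8.44
  4.78 mΩ → 4.78
Sum: 21.2 + 8.44 + 4.78 = 34.42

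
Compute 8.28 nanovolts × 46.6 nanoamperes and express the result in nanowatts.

0.000000385848 nanowatts

8.28e-9 × 46.6e-9 = 385.848e-18 W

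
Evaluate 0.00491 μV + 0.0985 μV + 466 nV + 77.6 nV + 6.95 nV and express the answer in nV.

In nV:
  0.00491 μV = 0.00491 × 10³ nV = 4.91
  0.0985 μV = 0.0985 × 10³ nV = 98.5
  466 nV → 466
  77.6 nV → 77.6
  6.95 nV → 6.95
Sum: 4.91 + 98.5 + 466 + 77.6 + 6.95 = 653.96

653.96 nV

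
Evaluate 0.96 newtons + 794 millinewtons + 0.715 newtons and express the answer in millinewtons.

2469 millinewtons

In millinewtons:
  0.96 newtons = 0.96e3 millinewtons = 960
  794 millinewtons → 794
  0.715 newtons = 0.715e3 millinewtons = 715
Sum: 960 + 794 + 715 = 2469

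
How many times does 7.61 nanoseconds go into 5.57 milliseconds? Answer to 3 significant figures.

(5.57 × 10⁻³) / (7.61 × 10⁻⁹) = 0.7319 × 10⁶

732000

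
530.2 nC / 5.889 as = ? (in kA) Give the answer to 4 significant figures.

90030000 kA

(530.2 × 10⁻⁹) / (5.889 × 10⁻¹⁸) = 90.0323 × 10⁹ A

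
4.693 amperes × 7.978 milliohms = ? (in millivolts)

4.693 × 7.978 × 10⁻³ = 37.440754 × 10⁻³ V

37.440754 millivolts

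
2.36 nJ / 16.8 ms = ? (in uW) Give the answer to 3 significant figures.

0.140 uW

(2.36 × 10⁻⁹) / (16.8 × 10⁻³) = 0.14048 × 10⁻⁶ W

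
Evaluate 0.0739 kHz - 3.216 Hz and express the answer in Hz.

70.684 Hz

In Hz:
  0.0739 kHz = 0.0739 × 10³ Hz = 73.9
  3.216 Hz → 3.216
Difference: 73.9 - 3.216 = 70.684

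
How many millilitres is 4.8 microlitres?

0.0048 millilitres

micro = 10⁻⁶, milli = 10⁻³; factor is 10⁻³.
4.8 × 10⁻³ = 0.0048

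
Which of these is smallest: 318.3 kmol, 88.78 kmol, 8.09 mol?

8.09 mol

318.3 kmol = 318300 mol
88.78 kmol = 88780 mol
8.09 mol = 8.09 mol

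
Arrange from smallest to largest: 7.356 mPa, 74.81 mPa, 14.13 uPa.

14.13 uPa < 7.356 mPa < 74.81 mPa

7.356 mPa = 0.007356 Pa
74.81 mPa = 0.07481 Pa
14.13 uPa = 0.00001413 Pa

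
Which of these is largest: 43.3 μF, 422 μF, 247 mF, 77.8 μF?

43.3 μF = 0.0000433 F
422 μF = 0.000422 F
247 mF = 0.247 F
77.8 μF = 0.0000778 F

247 mF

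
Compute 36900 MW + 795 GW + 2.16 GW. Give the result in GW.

834.06 GW

In GW:
  36900 MW = 36900e-3 GW = 36.9
  795 GW → 795
  2.16 GW → 2.16
Sum: 36.9 + 795 + 2.16 = 834.06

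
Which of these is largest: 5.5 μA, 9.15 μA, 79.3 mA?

79.3 mA

5.5 μA = 0.0000055 A
9.15 μA = 0.00000915 A
79.3 mA = 0.0793 A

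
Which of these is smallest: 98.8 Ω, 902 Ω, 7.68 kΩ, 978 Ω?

98.8 Ω

98.8 Ω = 98.8 Ω
902 Ω = 902 Ω
7.68 kΩ = 7680 Ω
978 Ω = 978 Ω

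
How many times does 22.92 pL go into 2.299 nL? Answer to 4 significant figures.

(2.299e-9) / (22.92e-12) = 0.10031e3

100.3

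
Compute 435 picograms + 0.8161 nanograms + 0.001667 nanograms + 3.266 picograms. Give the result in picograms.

In picograms:
  435 picograms → 435
  0.8161 nanograms = 0.8161 × 10³ picograms = 816.1
  0.001667 nanograms = 0.001667 × 10³ picograms = 1.667
  3.266 picograms → 3.266
Sum: 435 + 816.1 + 1.667 + 3.266 = 1256.033

1256.033 picograms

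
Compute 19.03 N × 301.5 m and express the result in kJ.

19.03 × 301.5 = 5737.545 J

5.737545 kJ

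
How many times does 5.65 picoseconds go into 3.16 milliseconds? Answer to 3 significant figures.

559000000

(3.16 × 10^-3) / (5.65 × 10^-12) = 0.5593 × 10^9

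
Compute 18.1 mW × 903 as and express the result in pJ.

0.0000163443 pJ

18.1 × 10⁻³ × 903 × 10⁻¹⁸ = 16344.3 × 10⁻²¹ J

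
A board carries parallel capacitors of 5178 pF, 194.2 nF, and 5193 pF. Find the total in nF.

204.571 nF

In nF:
  5178 pF = 5178 × 10⁻³ nF = 5.178
  194.2 nF → 194.2
  5193 pF = 5193 × 10⁻³ nF = 5.193
Sum: 5.178 + 194.2 + 5.193 = 204.571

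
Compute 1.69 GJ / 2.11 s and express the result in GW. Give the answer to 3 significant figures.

0.801 GW

(1.69 × 10⁹) / (2.11) = 0.80095 × 10⁹ W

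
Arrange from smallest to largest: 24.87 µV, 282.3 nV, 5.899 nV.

5.899 nV < 282.3 nV < 24.87 µV

24.87 µV = 0.00002487 V
282.3 nV = 0.0000002823 V
5.899 nV = 0.000000005899 V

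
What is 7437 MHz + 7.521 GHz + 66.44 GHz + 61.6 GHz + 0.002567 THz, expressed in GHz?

In GHz:
  7437 MHz = 7437e-3 GHz = 7.437
  7.521 GHz → 7.521
  66.44 GHz → 66.44
  61.6 GHz → 61.6
  0.002567 THz = 0.002567e3 GHz = 2.567
Sum: 7.437 + 7.521 + 66.44 + 61.6 + 2.567 = 145.565

145.565 GHz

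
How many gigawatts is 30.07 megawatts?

mega = 10⁶, giga = 10⁹; factor is 10⁻³.
30.07 × 10⁻³ = 0.03007

0.03007 gigawatts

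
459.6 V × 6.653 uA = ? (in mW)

459.6 × 6.653e-6 = 3057.7188e-6 W

3.0577188 mW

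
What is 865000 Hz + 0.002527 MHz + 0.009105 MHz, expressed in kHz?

876.632 kHz

In kHz:
  865000 Hz = 865000 × 10^-3 kHz = 865
  0.002527 MHz = 0.002527 × 10^3 kHz = 2.527
  0.009105 MHz = 0.009105 × 10^3 kHz = 9.105
Sum: 865 + 2.527 + 9.105 = 876.632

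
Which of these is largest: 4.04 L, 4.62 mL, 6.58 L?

4.04 L = 4.04 L
4.62 mL = 0.00462 L
6.58 L = 6.58 L

6.58 L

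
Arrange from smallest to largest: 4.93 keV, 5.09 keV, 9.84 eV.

9.84 eV < 4.93 keV < 5.09 keV

4.93 keV = 4930 eV
5.09 keV = 5090 eV
9.84 eV = 9.84 eV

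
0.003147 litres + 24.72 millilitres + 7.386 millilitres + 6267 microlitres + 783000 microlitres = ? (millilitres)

In millilitres:
  0.003147 litres = 0.003147 × 10^3 millilitres = 3.147
  24.72 millilitres → 24.72
  7.386 millilitres → 7.386
  6267 microlitres = 6267 × 10^-3 millilitres = 6.267
  783000 microlitres = 783000 × 10^-3 millilitres = 783
Sum: 3.147 + 24.72 + 7.386 + 6.267 + 783 = 824.52

824.52 millilitres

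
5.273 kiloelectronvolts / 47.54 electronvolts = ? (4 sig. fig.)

110.9

(5.273e3) / (47.54) = 0.11092e3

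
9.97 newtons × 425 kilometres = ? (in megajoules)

9.97 × 425e3 = 4237.25e3 J

4.23725 megajoules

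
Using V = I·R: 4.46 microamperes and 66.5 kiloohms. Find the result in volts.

4.46e-6 × 66.5e3 = 296.59e-3 V

0.29659 volts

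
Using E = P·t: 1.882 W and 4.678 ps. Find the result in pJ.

1.882 × 4.678 × 10⁻¹² = 8.803996 × 10⁻¹² J

8.803996 pJ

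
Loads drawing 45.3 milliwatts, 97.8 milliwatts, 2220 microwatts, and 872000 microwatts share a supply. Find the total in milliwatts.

1017.32 milliwatts

In milliwatts:
  45.3 milliwatts → 45.3
  97.8 milliwatts → 97.8
  2220 microwatts = 2220e-3 milliwatts = 2.22
  872000 microwatts = 872000e-3 milliwatts = 872
Sum: 45.3 + 97.8 + 2.22 + 872 = 1017.32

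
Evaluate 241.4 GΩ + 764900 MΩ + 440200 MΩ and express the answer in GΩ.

In GΩ:
  241.4 GΩ → 241.4
  764900 MΩ = 764900 × 10^-3 GΩ = 764.9
  440200 MΩ = 440200 × 10^-3 GΩ = 440.2
Sum: 241.4 + 764.9 + 440.2 = 1446.5

1446.5 GΩ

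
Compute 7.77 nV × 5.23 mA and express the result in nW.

0.0406371 nW

7.77e-9 × 5.23e-3 = 40.6371e-12 W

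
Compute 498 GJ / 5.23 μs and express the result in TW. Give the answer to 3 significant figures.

(498 × 10⁹) / (5.23 × 10⁻⁶) = 95.22 × 10¹⁵ W

95200 TW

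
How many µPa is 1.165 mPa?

1165 µPa

milli = 1e-3, micro = 1e-6; factor is 1e3.
1.165 × 1e3 = 1165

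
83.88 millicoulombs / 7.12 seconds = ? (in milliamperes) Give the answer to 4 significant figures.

(83.88 × 10^-3) / (7.12) = 11.7809 × 10^-3 A

11.78 milliamperes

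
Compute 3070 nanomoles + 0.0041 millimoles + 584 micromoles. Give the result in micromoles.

In micromoles:
  3070 nanomoles = 3070e-3 micromoles = 3.07
  0.0041 millimoles = 0.0041e3 micromoles = 4.1
  584 micromoles → 584
Sum: 3.07 + 4.1 + 584 = 591.17

591.17 micromoles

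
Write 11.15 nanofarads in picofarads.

nano = 10^-9, pico = 10^-12; factor is 10^3.
11.15 × 10^3 = 11150

11150 picofarads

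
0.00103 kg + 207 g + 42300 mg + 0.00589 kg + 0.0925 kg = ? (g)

348.72 g

In g:
  0.00103 kg = 0.00103 × 10^3 g = 1.03
  207 g → 207
  42300 mg = 42300 × 10^-3 g = 42.3
  0.00589 kg = 0.00589 × 10^3 g = 5.89
  0.0925 kg = 0.0925 × 10^3 g = 92.5
Sum: 1.03 + 207 + 42.3 + 5.89 + 92.5 = 348.72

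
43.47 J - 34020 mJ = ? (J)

9.45 J

In J:
  43.47 J → 43.47
  34020 mJ = 34020e-3 J = 34.02
Difference: 43.47 - 34.02 = 9.45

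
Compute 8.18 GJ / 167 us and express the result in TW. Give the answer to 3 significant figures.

49.0 TW

(8.18 × 10⁹) / (167 × 10⁻⁶) = 0.048982 × 10¹⁵ W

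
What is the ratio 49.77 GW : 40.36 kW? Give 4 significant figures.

(49.77 × 10^9) / (40.36 × 10^3) = 1.2332 × 10^6

1233000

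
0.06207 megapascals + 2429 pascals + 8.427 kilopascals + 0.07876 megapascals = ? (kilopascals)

In kilopascals:
  0.06207 megapascals = 0.06207e3 kilopascals = 62.07
  2429 pascals = 2429e-3 kilopascals = 2.429
  8.427 kilopascals → 8.427
  0.07876 megapascals = 0.07876e3 kilopascals = 78.76
Sum: 62.07 + 2.429 + 8.427 + 78.76 = 151.686

151.686 kilopascals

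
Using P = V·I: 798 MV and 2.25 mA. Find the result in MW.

798 × 10⁶ × 2.25 × 10⁻³ = 1795.5 × 10³ W

1.7955 MW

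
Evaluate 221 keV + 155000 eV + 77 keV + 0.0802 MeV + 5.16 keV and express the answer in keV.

538.36 keV

In keV:
  221 keV → 221
  155000 eV = 155000e-3 keV = 155
  77 keV → 77
  0.0802 MeV = 0.0802e3 keV = 80.2
  5.16 keV → 5.16
Sum: 221 + 155 + 77 + 80.2 + 5.16 = 538.36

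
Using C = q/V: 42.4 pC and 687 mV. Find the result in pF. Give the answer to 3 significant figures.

61.7 pF

(42.4 × 10^-12) / (687 × 10^-3) = 0.061718 × 10^-9 F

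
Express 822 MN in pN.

822000000000000000000 pN

mega = 10^6, pico = 10^-12; factor is 10^18.
822 × 10^18 = 822000000000000000000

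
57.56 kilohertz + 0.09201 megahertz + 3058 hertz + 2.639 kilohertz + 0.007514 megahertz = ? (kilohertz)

In kilohertz:
  57.56 kilohertz → 57.56
  0.09201 megahertz = 0.09201 × 10³ kilohertz = 92.01
  3058 hertz = 3058 × 10⁻³ kilohertz = 3.058
  2.639 kilohertz → 2.639
  0.007514 megahertz = 0.007514 × 10³ kilohertz = 7.514
Sum: 57.56 + 92.01 + 3.058 + 2.639 + 7.514 = 162.781

162.781 kilohertz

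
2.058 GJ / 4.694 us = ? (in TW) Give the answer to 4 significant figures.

438.4 TW

(2.058e9) / (4.694e-6) = 0.438432e15 W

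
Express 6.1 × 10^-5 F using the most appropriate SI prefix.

61 μF

= 61 × 10^-6 F; 10^-6 is micro.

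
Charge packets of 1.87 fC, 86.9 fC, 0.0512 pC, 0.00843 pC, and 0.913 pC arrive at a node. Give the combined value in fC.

1061.4 fC

In fC:
  1.87 fC → 1.87
  86.9 fC → 86.9
  0.0512 pC = 0.0512 × 10^3 fC = 51.2
  0.00843 pC = 0.00843 × 10^3 fC = 8.43
  0.913 pC = 0.913 × 10^3 fC = 913
Sum: 1.87 + 86.9 + 51.2 + 8.43 + 913 = 1061.4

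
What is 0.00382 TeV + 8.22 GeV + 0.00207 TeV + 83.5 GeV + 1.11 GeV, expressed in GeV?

98.72 GeV

In GeV:
  0.00382 TeV = 0.00382e3 GeV = 3.82
  8.22 GeV → 8.22
  0.00207 TeV = 0.00207e3 GeV = 2.07
  83.5 GeV → 83.5
  1.11 GeV → 1.11
Sum: 3.82 + 8.22 + 2.07 + 83.5 + 1.11 = 98.72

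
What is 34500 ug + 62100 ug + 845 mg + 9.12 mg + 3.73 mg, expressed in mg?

954.45 mg

In mg:
  34500 ug = 34500e-3 mg = 34.5
  62100 ug = 62100e-3 mg = 62.1
  845 mg → 845
  9.12 mg → 9.12
  3.73 mg → 3.73
Sum: 34.5 + 62.1 + 845 + 9.12 + 3.73 = 954.45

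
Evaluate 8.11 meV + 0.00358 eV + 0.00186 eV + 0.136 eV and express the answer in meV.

149.55 meV

In meV:
  8.11 meV → 8.11
  0.00358 eV = 0.00358 × 10^3 meV = 3.58
  0.00186 eV = 0.00186 × 10^3 meV = 1.86
  0.136 eV = 0.136 × 10^3 meV = 136
Sum: 8.11 + 3.58 + 1.86 + 136 = 149.55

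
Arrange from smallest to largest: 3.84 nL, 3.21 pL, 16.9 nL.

3.21 pL < 3.84 nL < 16.9 nL

3.84 nL = 0.00000000384 L
3.21 pL = 0.00000000000321 L
16.9 nL = 0.0000000169 L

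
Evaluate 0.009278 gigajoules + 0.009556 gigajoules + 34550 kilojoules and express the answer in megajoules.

53.384 megajoules

In megajoules:
  0.009278 gigajoules = 0.009278 × 10^3 megajoules = 9.278
  0.009556 gigajoules = 0.009556 × 10^3 megajoules = 9.556
  34550 kilojoules = 34550 × 10^-3 megajoules = 34.55
Sum: 9.278 + 9.556 + 34.55 = 53.384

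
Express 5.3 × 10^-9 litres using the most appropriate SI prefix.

= 5.3 × 10^-9 litres; 10^-9 is nano.

5.3 nanolitres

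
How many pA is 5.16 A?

5160000000000 pA

(no prefix) = 10⁰, pico = 10⁻¹²; factor is 10¹².
5.16 × 10¹² = 5160000000000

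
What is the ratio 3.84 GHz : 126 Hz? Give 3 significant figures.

(3.84 × 10^9) / (126) = 0.03048 × 10^9

30500000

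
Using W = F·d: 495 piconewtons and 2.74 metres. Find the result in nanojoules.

495 × 10⁻¹² × 2.74 = 1356.3 × 10⁻¹² J

1.3563 nanojoules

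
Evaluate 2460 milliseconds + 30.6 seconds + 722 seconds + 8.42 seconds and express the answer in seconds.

In seconds:
  2460 milliseconds = 2460 × 10⁻³ seconds = 2.46
  30.6 seconds → 30.6
  722 seconds → 722
  8.42 seconds → 8.42
Sum: 2.46 + 30.6 + 722 + 8.42 = 763.48

763.48 seconds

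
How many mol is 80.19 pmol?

pico = 10^-12, (no prefix) = 10^0; factor is 10^-12.
80.19 × 10^-12 = 0.00000000008019

0.00000000008019 mol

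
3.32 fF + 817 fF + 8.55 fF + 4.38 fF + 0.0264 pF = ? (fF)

In fF:
  3.32 fF → 3.32
  817 fF → 817
  8.55 fF → 8.55
  4.38 fF → 4.38
  0.0264 pF = 0.0264e3 fF = 26.4
Sum: 3.32 + 817 + 8.55 + 4.38 + 26.4 = 859.65

859.65 fF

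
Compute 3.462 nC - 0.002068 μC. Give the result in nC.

In nC:
  3.462 nC → 3.462
  0.002068 μC = 0.002068 × 10³ nC = 2.068
Difference: 3.462 - 2.068 = 1.394

1.394 nC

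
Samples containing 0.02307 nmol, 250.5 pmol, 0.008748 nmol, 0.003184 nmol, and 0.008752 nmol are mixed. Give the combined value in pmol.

In pmol:
  0.02307 nmol = 0.02307 × 10³ pmol = 23.07
  250.5 pmol → 250.5
  0.008748 nmol = 0.008748 × 10³ pmol = 8.748
  0.003184 nmol = 0.003184 × 10³ pmol = 3.184
  0.008752 nmol = 0.008752 × 10³ pmol = 8.752
Sum: 23.07 + 250.5 + 8.748 + 3.184 + 8.752 = 294.254

294.254 pmol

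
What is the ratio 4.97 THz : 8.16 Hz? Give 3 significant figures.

609000000000

(4.97 × 10^12) / (8.16) = 0.6091 × 10^12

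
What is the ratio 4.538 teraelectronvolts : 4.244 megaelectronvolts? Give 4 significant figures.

(4.538e12) / (4.244e6) = 1.0693e6

1069000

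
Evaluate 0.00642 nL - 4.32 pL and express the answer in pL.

In pL:
  0.00642 nL = 0.00642 × 10³ pL = 6.42
  4.32 pL → 4.32
Difference: 6.42 - 4.32 = 2.1

2.1 pL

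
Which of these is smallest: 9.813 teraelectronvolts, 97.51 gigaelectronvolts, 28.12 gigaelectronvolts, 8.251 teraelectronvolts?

9.813 teraelectronvolts = 9813000000000 electronvolts
97.51 gigaelectronvolts = 97510000000 electronvolts
28.12 gigaelectronvolts = 28120000000 electronvolts
8.251 teraelectronvolts = 8251000000000 electronvolts

28.12 gigaelectronvolts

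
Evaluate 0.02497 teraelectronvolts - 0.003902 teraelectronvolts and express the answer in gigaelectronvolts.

21.068 gigaelectronvolts

In gigaelectronvolts:
  0.02497 teraelectronvolts = 0.02497 × 10^3 gigaelectronvolts = 24.97
  0.003902 teraelectronvolts = 0.003902 × 10^3 gigaelectronvolts = 3.902
Difference: 24.97 - 3.902 = 21.068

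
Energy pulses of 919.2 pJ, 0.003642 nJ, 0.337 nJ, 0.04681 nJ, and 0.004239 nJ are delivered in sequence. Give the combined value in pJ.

In pJ:
  919.2 pJ → 919.2
  0.003642 nJ = 0.003642 × 10³ pJ = 3.642
  0.337 nJ = 0.337 × 10³ pJ = 337
  0.04681 nJ = 0.04681 × 10³ pJ = 46.81
  0.004239 nJ = 0.004239 × 10³ pJ = 4.239
Sum: 919.2 + 3.642 + 337 + 46.81 + 4.239 = 1310.891

1310.891 pJ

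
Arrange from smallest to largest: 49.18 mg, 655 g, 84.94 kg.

49.18 mg < 655 g < 84.94 kg

49.18 mg = 0.04918 g
655 g = 655 g
84.94 kg = 84940 g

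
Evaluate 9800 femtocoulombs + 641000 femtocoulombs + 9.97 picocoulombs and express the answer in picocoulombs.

In picocoulombs:
  9800 femtocoulombs = 9800 × 10^-3 picocoulombs = 9.8
  641000 femtocoulombs = 641000 × 10^-3 picocoulombs = 641
  9.97 picocoulombs → 9.97
Sum: 9.8 + 641 + 9.97 = 660.77

660.77 picocoulombs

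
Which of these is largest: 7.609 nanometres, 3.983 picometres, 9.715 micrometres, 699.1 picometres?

7.609 nanometres = 0.000000007609 metres
3.983 picometres = 0.000000000003983 metres
9.715 micrometres = 0.000009715 metres
699.1 picometres = 0.0000000006991 metres

9.715 micrometres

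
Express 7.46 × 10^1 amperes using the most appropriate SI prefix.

74.6 amperes

= 74.6 amperes; mantissa already in [1, 1000).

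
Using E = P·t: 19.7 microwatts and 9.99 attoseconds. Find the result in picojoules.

19.7 × 10⁻⁶ × 9.99 × 10⁻¹⁸ = 196.803 × 10⁻²⁴ J

0.000000000196803 picojoules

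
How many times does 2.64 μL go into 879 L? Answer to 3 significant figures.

(879) / (2.64 × 10⁻⁶) = 333 × 10⁶

333000000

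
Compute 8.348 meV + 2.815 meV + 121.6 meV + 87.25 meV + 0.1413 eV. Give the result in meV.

361.313 meV

In meV:
  8.348 meV → 8.348
  2.815 meV → 2.815
  121.6 meV → 121.6
  87.25 meV → 87.25
  0.1413 eV = 0.1413 × 10³ meV = 141.3
Sum: 8.348 + 2.815 + 121.6 + 87.25 + 141.3 = 361.313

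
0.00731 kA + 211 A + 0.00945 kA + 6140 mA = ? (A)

In A:
  0.00731 kA = 0.00731 × 10^3 A = 7.31
  211 A → 211
  0.00945 kA = 0.00945 × 10^3 A = 9.45
  6140 mA = 6140 × 10^-3 A = 6.14
Sum: 7.31 + 211 + 9.45 + 6.14 = 233.9

233.9 A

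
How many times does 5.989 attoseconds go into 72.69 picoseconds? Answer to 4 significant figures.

(72.69 × 10^-12) / (5.989 × 10^-18) = 12.137 × 10^6

12140000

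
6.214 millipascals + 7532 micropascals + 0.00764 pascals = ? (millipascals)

21.386 millipascals

In millipascals:
  6.214 millipascals → 6.214
  7532 micropascals = 7532 × 10⁻³ millipascals = 7.532
  0.00764 pascals = 0.00764 × 10³ millipascals = 7.64
Sum: 6.214 + 7.532 + 7.64 = 21.386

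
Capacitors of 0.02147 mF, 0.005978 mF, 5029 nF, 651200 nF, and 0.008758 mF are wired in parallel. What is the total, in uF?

692.435 uF

In uF:
  0.02147 mF = 0.02147 × 10³ uF = 21.47
  0.005978 mF = 0.005978 × 10³ uF = 5.978
  5029 nF = 5029 × 10⁻³ uF = 5.029
  651200 nF = 651200 × 10⁻³ uF = 651.2
  0.008758 mF = 0.008758 × 10³ uF = 8.758
Sum: 21.47 + 5.978 + 5.029 + 651.2 + 8.758 = 692.435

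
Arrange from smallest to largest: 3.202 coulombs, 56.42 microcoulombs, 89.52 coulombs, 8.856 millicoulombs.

3.202 coulombs = 3.202 coulombs
56.42 microcoulombs = 0.00005642 coulombs
89.52 coulombs = 89.52 coulombs
8.856 millicoulombs = 0.008856 coulombs

56.42 microcoulombs < 8.856 millicoulombs < 3.202 coulombs < 89.52 coulombs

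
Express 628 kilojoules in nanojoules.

628000000000000 nanojoules

kilo = 1e3, nano = 1e-9; factor is 1e12.
628 × 1e12 = 628000000000000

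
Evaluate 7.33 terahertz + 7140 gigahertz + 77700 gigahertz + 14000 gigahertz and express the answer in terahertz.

106.17 terahertz

In terahertz:
  7.33 terahertz → 7.33
  7140 gigahertz = 7140 × 10⁻³ terahertz = 7.14
  77700 gigahertz = 77700 × 10⁻³ terahertz = 77.7
  14000 gigahertz = 14000 × 10⁻³ terahertz = 14
Sum: 7.33 + 7.14 + 77.7 + 14 = 106.17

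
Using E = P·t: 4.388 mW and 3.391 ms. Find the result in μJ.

14.879708 μJ

4.388 × 10^-3 × 3.391 × 10^-3 = 14.879708 × 10^-6 J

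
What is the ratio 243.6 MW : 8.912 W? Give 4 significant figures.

27330000

(243.6 × 10⁶) / (8.912) = 27.334 × 10⁶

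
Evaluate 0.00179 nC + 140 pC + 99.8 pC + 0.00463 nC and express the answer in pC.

In pC:
  0.00179 nC = 0.00179 × 10^3 pC = 1.79
  140 pC → 140
  99.8 pC → 99.8
  0.00463 nC = 0.00463 × 10^3 pC = 4.63
Sum: 1.79 + 140 + 99.8 + 4.63 = 246.22

246.22 pC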